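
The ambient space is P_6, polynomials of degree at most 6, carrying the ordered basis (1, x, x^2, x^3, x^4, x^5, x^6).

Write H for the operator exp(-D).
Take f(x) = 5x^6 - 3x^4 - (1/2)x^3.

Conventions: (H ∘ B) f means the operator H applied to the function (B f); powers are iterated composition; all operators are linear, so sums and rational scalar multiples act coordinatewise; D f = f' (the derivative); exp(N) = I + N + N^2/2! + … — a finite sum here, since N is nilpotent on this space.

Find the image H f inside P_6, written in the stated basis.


order-1 term: -30x^5 + 12x^3 + (3/2)x^2
order-2 term: 75x^4 - 18x^2 - (3/2)x
order-3 term: -100x^3 + 12x + 1/2
order-4 term: 75x^2 - 3
order-5 term: -30x
order-6 term: 5
the series for exp(-D) f terminates at order 6
exp(-D) f = 5x^6 - 30x^5 + 72x^4 - (177/2)x^3 + (117/2)x^2 - (39/2)x + 5/2

the result is g(x) = 5x^6 - 30x^5 + 72x^4 - (177/2)x^3 + (117/2)x^2 - (39/2)x + 5/2


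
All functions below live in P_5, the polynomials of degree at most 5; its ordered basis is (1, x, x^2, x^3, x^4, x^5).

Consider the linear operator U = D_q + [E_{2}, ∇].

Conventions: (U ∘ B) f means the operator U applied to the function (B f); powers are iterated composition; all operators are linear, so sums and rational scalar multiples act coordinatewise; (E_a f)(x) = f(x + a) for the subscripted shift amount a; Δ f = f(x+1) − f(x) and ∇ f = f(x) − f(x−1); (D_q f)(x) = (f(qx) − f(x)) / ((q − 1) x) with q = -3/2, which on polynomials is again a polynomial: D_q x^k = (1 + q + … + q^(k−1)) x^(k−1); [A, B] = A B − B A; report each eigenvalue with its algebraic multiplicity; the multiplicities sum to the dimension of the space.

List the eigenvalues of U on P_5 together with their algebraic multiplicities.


λ = 0 (multiplicity 6)

image of 1: 0
image of x: 1
image of x^2: -(1/2)x
image of x^3: (7/4)x^2
image of x^4: -(13/8)x^3
image of x^5: (55/16)x^4
the matrix is upper triangular; its diagonal is (0, 0, 0, 0, 0, 0)
for a triangular matrix the eigenvalues are the diagonal entries, with algebraic multiplicity their repetition count


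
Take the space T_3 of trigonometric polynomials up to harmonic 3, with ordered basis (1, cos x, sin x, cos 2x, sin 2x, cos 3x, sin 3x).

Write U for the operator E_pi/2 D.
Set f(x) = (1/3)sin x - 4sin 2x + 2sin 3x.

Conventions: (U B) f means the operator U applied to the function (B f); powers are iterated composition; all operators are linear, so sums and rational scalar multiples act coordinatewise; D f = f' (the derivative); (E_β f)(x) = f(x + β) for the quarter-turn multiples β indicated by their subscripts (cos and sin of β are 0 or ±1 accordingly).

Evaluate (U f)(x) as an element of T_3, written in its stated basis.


the image equals g(x) = -(1/3)sin x + 8cos 2x + 6sin 3x

D f = (1/3)cos x - 8cos 2x + 6cos 3x
E_pi/2 D f = -(1/3)sin x + 8cos 2x + 6sin 3x


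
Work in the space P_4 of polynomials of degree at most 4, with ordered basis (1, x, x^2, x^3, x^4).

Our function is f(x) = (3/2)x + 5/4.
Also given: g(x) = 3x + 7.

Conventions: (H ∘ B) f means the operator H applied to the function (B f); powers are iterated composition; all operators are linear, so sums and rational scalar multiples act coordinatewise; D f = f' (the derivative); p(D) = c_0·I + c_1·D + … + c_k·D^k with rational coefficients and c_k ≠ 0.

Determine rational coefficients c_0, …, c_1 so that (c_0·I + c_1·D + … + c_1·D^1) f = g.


c_0 = 2, c_1 = 3

D^0 f = (3/2)x + 5/4
D^1 f = 3/2
matching coefficients of g against c_0 f + c_1 Df + … from the top degree down determines the c_i
solution: c_0 = 2, c_1 = 3


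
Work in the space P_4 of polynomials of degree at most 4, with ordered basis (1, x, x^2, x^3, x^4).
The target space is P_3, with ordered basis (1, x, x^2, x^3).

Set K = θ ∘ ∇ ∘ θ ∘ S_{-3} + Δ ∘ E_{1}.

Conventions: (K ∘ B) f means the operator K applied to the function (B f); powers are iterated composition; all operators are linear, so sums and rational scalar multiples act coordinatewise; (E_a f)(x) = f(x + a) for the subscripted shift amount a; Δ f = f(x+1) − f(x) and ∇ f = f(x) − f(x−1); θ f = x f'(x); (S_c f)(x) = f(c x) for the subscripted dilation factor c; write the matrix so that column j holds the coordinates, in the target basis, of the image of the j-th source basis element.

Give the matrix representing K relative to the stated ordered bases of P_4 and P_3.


the matrix is [[0, 1, 3, 7, 15]; [0, 0, 38, 252, 1324]; [0, 0, 0, -483, -3870]; [0, 0, 0, 0, 3892]] (rows listed top to bottom)

image of 1: 0
image of x: 1
image of x^2: 38x + 3
image of x^3: -483x^2 + 252x + 7
image of x^4: 3892x^3 - 3870x^2 + 1324x + 15
each image's coordinates form column j of the matrix


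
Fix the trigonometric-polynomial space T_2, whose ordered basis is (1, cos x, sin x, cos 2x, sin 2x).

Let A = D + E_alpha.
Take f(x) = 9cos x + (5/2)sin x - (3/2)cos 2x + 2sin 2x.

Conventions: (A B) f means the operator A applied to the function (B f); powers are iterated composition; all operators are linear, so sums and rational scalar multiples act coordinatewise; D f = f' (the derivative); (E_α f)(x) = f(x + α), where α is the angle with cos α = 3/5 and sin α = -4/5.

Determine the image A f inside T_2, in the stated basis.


the result is g(x) = (59/10)cos x - (3/10)sin x + (5/2)cos 2x + sin 2x

D f = (5/2)cos x - 9sin x + 4cos 2x + 3sin 2x
E_alpha f = (17/5)cos x + (87/10)sin x - (3/2)cos 2x - 2sin 2x
(D + E_alpha) f = (59/10)cos x - (3/10)sin x + (5/2)cos 2x + sin 2x


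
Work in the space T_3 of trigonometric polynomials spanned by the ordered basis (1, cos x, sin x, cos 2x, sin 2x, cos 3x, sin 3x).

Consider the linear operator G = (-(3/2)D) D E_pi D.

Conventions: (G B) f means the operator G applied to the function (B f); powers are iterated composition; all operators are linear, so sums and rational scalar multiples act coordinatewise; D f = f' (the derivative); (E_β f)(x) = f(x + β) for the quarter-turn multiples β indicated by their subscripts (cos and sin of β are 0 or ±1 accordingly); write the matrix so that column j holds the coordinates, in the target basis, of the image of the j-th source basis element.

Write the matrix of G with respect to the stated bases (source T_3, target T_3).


image of 1: 0
image of cos x: (3/2)sin x
image of sin x: -(3/2)cos x
image of cos 2x: -12sin 2x
image of sin 2x: 12cos 2x
image of cos 3x: (81/2)sin 3x
image of sin 3x: -(81/2)cos 3x
each image's coordinates form column j of the matrix

the matrix is [[0, 0, 0, 0, 0, 0, 0]; [0, 0, -3/2, 0, 0, 0, 0]; [0, 3/2, 0, 0, 0, 0, 0]; [0, 0, 0, 0, 12, 0, 0]; [0, 0, 0, -12, 0, 0, 0]; [0, 0, 0, 0, 0, 0, -81/2]; [0, 0, 0, 0, 0, 81/2, 0]] (rows listed top to bottom)


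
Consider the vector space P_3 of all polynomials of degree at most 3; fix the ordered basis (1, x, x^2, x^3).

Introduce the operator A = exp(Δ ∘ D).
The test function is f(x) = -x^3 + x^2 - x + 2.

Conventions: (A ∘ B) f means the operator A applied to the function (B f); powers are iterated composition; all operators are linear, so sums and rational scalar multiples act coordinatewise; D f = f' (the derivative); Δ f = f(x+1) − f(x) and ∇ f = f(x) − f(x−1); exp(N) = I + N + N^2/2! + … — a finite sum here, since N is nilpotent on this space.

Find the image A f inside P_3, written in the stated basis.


order-1 term: -6x - 1
the series for exp(Δ ∘ D) f terminates at order 1
exp(Δ ∘ D) f = -x^3 + x^2 - 7x + 1

g(x) = -x^3 + x^2 - 7x + 1


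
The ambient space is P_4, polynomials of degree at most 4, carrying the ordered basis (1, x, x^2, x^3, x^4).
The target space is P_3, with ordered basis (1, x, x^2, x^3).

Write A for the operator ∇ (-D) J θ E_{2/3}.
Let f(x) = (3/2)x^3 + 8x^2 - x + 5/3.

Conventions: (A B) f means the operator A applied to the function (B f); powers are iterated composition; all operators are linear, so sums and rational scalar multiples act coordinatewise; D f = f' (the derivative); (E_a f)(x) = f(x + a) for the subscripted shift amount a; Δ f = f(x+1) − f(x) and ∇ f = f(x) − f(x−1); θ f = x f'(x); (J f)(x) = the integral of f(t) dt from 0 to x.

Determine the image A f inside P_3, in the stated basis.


g(x) = -(27/2)x^2 - (61/2)x + 35/6

E_{2/3} f = (3/2)x^3 + 11x^2 + (35/3)x + 5
θ E_{2/3} f = (9/2)x^3 + 22x^2 + (35/3)x
J θ E_{2/3} f = (9/8)x^4 + (22/3)x^3 + (35/6)x^2
D (J θ) E_{2/3} f = (9/2)x^3 + 22x^2 + (35/3)x
(-D) (J θ) E_{2/3} f = -(9/2)x^3 - 22x^2 - (35/3)x
∇ (-D) (J θ) E_{2/3} f = -(27/2)x^2 - (61/2)x + 35/6


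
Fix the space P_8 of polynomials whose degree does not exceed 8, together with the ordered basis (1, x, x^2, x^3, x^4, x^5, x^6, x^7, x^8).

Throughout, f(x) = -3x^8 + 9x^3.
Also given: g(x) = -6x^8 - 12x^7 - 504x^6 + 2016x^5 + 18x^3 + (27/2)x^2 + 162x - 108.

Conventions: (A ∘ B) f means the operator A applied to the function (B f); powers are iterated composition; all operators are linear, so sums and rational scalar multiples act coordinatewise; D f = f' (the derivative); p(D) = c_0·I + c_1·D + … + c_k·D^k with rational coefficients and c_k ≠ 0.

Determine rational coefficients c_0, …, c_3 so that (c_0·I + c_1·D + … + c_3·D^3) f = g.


D^0 f = -3x^8 + 9x^3
D^1 f = -24x^7 + 27x^2
D^2 f = -168x^6 + 54x
D^3 f = -1008x^5 + 54
matching coefficients of g against c_0 f + c_1 Df + … from the top degree down determines the c_i
solution: c_0 = 2, c_1 = 1/2, c_2 = 3, c_3 = -2

p(D) = 2·I + (1/2)·D + 3·D^2 − 2·D^3, i.e. c_0 = 2, c_1 = 1/2, c_2 = 3, c_3 = -2


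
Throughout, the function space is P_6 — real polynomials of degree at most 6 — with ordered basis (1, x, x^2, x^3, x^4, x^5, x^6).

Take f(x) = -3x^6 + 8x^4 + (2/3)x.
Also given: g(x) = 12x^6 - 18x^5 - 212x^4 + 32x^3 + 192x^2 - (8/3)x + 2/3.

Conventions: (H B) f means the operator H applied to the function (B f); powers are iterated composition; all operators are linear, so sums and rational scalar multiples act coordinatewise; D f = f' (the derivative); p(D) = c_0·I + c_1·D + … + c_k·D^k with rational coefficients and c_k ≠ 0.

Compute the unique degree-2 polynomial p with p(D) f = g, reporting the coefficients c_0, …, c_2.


D^0 f = -3x^6 + 8x^4 + (2/3)x
D^1 f = -18x^5 + 32x^3 + 2/3
D^2 f = -90x^4 + 96x^2
matching coefficients of g against c_0 f + c_1 Df + … from the top degree down determines the c_i
solution: c_0 = -4, c_1 = 1, c_2 = 2

p(D) = -4·I + D + 2·D^2, i.e. c_0 = -4, c_1 = 1, c_2 = 2


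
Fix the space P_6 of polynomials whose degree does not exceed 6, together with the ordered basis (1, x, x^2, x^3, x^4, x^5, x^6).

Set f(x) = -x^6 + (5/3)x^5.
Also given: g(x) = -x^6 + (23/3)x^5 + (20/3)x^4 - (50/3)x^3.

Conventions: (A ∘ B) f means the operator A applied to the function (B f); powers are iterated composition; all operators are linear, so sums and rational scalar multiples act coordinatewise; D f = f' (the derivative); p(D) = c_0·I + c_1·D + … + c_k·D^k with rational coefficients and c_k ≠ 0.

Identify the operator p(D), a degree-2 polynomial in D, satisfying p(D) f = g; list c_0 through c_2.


p(D) = I − D − (1/2)·D^2, i.e. c_0 = 1, c_1 = -1, c_2 = -1/2

D^0 f = -x^6 + (5/3)x^5
D^1 f = -6x^5 + (25/3)x^4
D^2 f = -30x^4 + (100/3)x^3
matching coefficients of g against c_0 f + c_1 Df + … from the top degree down determines the c_i
solution: c_0 = 1, c_1 = -1, c_2 = -1/2


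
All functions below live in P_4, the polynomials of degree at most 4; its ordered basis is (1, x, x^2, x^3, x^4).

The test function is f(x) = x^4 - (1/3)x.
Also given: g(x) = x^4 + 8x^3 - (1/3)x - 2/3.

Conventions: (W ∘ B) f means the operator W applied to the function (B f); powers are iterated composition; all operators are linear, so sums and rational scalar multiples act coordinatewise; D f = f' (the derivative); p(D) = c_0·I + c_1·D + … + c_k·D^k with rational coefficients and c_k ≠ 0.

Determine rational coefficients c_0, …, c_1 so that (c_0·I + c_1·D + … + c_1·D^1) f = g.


D^0 f = x^4 - (1/3)x
D^1 f = 4x^3 - 1/3
matching coefficients of g against c_0 f + c_1 Df + … from the top degree down determines the c_i
solution: c_0 = 1, c_1 = 2

c_0 = 1, c_1 = 2


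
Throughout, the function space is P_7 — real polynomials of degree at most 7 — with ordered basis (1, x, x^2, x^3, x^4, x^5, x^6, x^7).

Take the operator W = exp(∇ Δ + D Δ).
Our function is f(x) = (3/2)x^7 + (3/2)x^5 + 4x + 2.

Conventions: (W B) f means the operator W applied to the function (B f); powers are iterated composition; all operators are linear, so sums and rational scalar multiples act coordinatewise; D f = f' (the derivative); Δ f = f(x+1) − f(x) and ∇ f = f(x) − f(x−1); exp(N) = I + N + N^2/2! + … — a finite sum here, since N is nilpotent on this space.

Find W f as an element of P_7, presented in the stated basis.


order-1 term: 126x^5 + (315/2)x^4 + 375x^3 + (405/2)x^2 + 129x + 18
order-2 term: 2520x^3 + 3780x^2 + 5085x + 1755
order-3 term: 10080x + 7560
the series for exp(∇ Δ + D Δ) f terminates at order 3
exp(∇ Δ + D Δ) f = (3/2)x^7 + (255/2)x^5 + (315/2)x^4 + 2895x^3 + (7965/2)x^2 + 15298x + 9335

the image equals g(x) = (3/2)x^7 + (255/2)x^5 + (315/2)x^4 + 2895x^3 + (7965/2)x^2 + 15298x + 9335


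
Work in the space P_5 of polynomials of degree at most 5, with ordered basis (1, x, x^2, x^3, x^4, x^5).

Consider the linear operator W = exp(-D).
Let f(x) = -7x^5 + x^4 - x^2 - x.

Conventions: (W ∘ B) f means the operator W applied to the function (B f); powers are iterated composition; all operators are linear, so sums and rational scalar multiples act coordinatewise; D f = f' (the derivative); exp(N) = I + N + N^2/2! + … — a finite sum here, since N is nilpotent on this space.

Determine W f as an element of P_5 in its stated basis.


g(x) = -7x^5 + 36x^4 - 74x^3 + 75x^2 - 38x + 8

order-1 term: 35x^4 - 4x^3 + 2x + 1
order-2 term: -70x^3 + 6x^2 - 1
order-3 term: 70x^2 - 4x
order-4 term: -35x + 1
order-5 term: 7
the series for exp(-D) f terminates at order 5
exp(-D) f = -7x^5 + 36x^4 - 74x^3 + 75x^2 - 38x + 8


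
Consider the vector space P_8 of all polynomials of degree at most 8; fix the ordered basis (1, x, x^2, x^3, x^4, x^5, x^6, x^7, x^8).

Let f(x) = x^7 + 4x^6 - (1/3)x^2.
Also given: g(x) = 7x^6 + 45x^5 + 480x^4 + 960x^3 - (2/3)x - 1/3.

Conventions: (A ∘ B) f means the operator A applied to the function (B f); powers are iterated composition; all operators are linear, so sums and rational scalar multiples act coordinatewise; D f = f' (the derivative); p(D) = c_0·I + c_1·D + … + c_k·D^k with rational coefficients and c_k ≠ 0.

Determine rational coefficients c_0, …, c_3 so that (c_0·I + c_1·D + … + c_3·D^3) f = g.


p(D) = D + (1/2)·D^2 + 2·D^3, i.e. c_0 = 0, c_1 = 1, c_2 = 1/2, c_3 = 2

D^0 f = x^7 + 4x^6 - (1/3)x^2
D^1 f = 7x^6 + 24x^5 - (2/3)x
D^2 f = 42x^5 + 120x^4 - 2/3
D^3 f = 210x^4 + 480x^3
matching coefficients of g against c_0 f + c_1 Df + … from the top degree down determines the c_i
solution: c_0 = 0, c_1 = 1, c_2 = 1/2, c_3 = 2


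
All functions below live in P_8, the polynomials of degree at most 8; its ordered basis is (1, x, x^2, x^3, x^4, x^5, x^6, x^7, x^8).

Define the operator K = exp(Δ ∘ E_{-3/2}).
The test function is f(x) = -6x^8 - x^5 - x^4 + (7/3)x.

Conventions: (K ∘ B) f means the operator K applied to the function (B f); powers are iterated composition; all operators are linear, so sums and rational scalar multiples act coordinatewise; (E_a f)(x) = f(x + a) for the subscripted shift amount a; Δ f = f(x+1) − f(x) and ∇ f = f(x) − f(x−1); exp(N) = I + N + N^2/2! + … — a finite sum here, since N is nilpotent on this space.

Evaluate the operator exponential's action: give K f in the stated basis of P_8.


order-1 term: -48x^7 + 336x^6 - 1092x^5 + 2095x^4 - 2525x^3 + (3781/2)x^2 - (3231/4)x + 7369/48
order-2 term: -168x^6 + 2016x^5 - 10500x^4 + 30230x^3 - 50514x^2 + 46267x - 18085
order-3 term: -336x^5 + 5040x^4 - 31080x^3 + 98270x^2 - 158977x + 210133/2
order-4 term: -420x^4 + 6720x^3 - 41160x^2 + 114235x - 121067
order-5 term: -336x^3 + 5040x^2 - 25620x + 44099
order-6 term: -168x^2 + 2016x - 6132
order-7 term: -48x + 336
order-8 term: -6
the series for exp(Δ ∘ E_{-3/2}) f terminates at order 8
exp(Δ ∘ E_{-3/2}) f = -6x^8 - 48x^7 + 168x^6 + 587x^5 - 3786x^4 + 3009x^3 + (26717/2)x^2 - (275189/12)x + 209521/48

g(x) = -6x^8 - 48x^7 + 168x^6 + 587x^5 - 3786x^4 + 3009x^3 + (26717/2)x^2 - (275189/12)x + 209521/48


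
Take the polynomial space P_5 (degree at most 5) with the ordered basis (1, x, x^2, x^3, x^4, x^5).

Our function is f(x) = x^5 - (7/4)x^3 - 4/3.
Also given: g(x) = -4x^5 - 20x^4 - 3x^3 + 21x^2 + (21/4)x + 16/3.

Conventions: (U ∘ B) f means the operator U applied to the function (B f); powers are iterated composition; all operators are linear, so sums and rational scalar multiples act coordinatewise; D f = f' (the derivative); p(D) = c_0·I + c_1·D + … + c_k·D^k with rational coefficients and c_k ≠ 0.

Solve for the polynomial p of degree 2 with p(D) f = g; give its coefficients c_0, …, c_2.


c_0 = -4, c_1 = -4, c_2 = -1/2

D^0 f = x^5 - (7/4)x^3 - 4/3
D^1 f = 5x^4 - (21/4)x^2
D^2 f = 20x^3 - (21/2)x
matching coefficients of g against c_0 f + c_1 Df + … from the top degree down determines the c_i
solution: c_0 = -4, c_1 = -4, c_2 = -1/2


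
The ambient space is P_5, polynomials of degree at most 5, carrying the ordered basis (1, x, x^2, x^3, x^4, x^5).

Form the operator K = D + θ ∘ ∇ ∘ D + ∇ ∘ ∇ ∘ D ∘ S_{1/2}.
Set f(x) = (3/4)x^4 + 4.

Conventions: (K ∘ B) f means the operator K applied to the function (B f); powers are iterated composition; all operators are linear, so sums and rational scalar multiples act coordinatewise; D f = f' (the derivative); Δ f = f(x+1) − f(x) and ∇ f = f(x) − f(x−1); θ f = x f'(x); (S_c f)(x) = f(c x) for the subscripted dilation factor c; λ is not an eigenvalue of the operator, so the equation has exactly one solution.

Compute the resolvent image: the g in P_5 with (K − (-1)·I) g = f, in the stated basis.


write g with unknown coordinates in the stated basis and equate coefficients in (K − (-1)·I) g = f
solving from the highest basis element down gives g = (3/4)x^4 - 3x^3 - 9x^2 + (351/8)x - 73/2
check: K g = 3x^3 + 9x^2 - (351/8)x + 81/2
so K g − (-1)·g = (3/4)x^4 + 4 = f ✓

the result is g(x) = (3/4)x^4 - 3x^3 - 9x^2 + (351/8)x - 73/2


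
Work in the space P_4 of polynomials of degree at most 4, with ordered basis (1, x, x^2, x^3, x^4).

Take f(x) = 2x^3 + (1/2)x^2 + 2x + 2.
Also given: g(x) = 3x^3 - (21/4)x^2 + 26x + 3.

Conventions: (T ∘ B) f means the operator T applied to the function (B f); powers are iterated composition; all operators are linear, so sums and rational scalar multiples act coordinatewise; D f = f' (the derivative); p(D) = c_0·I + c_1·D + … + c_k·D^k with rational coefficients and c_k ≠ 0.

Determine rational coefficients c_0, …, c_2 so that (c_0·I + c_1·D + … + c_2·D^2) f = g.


p(D) = (3/2)·I − D + 2·D^2, i.e. c_0 = 3/2, c_1 = -1, c_2 = 2

D^0 f = 2x^3 + (1/2)x^2 + 2x + 2
D^1 f = 6x^2 + x + 2
D^2 f = 12x + 1
matching coefficients of g against c_0 f + c_1 Df + … from the top degree down determines the c_i
solution: c_0 = 3/2, c_1 = -1, c_2 = 2


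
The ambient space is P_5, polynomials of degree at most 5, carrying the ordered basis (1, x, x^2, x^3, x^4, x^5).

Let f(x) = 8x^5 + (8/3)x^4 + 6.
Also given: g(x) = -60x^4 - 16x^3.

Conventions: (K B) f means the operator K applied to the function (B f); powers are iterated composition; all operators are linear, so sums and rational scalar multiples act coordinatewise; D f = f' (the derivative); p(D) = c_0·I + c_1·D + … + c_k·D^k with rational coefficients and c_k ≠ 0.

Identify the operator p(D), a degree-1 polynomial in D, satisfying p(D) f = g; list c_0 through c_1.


D^0 f = 8x^5 + (8/3)x^4 + 6
D^1 f = 40x^4 + (32/3)x^3
matching coefficients of g against c_0 f + c_1 Df + … from the top degree down determines the c_i
solution: c_0 = 0, c_1 = -3/2

c_0 = 0, c_1 = -3/2


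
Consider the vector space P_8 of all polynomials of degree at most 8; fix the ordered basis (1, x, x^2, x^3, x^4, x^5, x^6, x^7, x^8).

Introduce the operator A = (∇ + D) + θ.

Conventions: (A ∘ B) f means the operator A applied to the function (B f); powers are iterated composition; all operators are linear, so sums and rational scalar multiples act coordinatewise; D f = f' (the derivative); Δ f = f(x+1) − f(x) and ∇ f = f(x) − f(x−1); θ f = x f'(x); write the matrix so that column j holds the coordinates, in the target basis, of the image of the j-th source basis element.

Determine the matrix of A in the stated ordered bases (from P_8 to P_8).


the matrix is [[0, 2, -1, 1, -1, 1, -1, 1, -1]; [0, 1, 4, -3, 4, -5, 6, -7, 8]; [0, 0, 2, 6, -6, 10, -15, 21, -28]; [0, 0, 0, 3, 8, -10, 20, -35, 56]; [0, 0, 0, 0, 4, 10, -15, 35, -70]; [0, 0, 0, 0, 0, 5, 12, -21, 56]; [0, 0, 0, 0, 0, 0, 6, 14, -28]; [0, 0, 0, 0, 0, 0, 0, 7, 16]; [0, 0, 0, 0, 0, 0, 0, 0, 8]] (rows listed top to bottom)

image of 1: 0
image of x: x + 2
image of x^2: 2x^2 + 4x - 1
image of x^3: 3x^3 + 6x^2 - 3x + 1
image of x^4: 4x^4 + 8x^3 - 6x^2 + 4x - 1
image of x^5: 5x^5 + 10x^4 - 10x^3 + 10x^2 - 5x + 1
image of x^6: 6x^6 + 12x^5 - 15x^4 + 20x^3 - 15x^2 + 6x - 1
image of x^7: 7x^7 + 14x^6 - 21x^5 + 35x^4 - 35x^3 + 21x^2 - 7x + 1
image of x^8: 8x^8 + 16x^7 - 28x^6 + 56x^5 - 70x^4 + 56x^3 - 28x^2 + 8x - 1
each image's coordinates form column j of the matrix


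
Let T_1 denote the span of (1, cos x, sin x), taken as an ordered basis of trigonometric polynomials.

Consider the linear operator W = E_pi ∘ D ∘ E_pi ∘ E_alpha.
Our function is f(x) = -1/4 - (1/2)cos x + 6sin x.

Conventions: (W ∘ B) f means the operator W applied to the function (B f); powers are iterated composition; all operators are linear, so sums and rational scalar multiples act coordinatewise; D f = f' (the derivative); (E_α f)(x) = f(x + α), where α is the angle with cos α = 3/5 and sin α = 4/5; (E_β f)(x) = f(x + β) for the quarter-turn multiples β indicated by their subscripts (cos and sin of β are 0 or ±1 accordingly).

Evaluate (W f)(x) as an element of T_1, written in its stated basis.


E_alpha f = -1/4 + (9/2)cos x + 4sin x
E_pi E_alpha f = -1/4 - (9/2)cos x - 4sin x
D (E_pi ∘ E_alpha) f = -4cos x + (9/2)sin x
E_pi D (E_pi ∘ E_alpha) f = 4cos x - (9/2)sin x

the image equals g(x) = 4cos x - (9/2)sin x


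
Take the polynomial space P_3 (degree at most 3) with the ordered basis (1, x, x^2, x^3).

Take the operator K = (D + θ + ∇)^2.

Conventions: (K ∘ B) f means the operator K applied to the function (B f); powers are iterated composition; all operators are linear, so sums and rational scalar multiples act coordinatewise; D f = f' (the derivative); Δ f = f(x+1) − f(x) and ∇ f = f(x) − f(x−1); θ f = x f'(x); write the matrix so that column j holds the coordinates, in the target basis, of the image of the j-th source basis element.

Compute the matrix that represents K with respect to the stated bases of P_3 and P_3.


image of 1: 0
image of x: x + 2
image of x^2: 4x^2 + 12x + 6
image of x^3: 9x^3 + 30x^2 + 12x - 9
each image's coordinates form column j of the matrix

the matrix is [[0, 2, 6, -9]; [0, 1, 12, 12]; [0, 0, 4, 30]; [0, 0, 0, 9]] (rows listed top to bottom)


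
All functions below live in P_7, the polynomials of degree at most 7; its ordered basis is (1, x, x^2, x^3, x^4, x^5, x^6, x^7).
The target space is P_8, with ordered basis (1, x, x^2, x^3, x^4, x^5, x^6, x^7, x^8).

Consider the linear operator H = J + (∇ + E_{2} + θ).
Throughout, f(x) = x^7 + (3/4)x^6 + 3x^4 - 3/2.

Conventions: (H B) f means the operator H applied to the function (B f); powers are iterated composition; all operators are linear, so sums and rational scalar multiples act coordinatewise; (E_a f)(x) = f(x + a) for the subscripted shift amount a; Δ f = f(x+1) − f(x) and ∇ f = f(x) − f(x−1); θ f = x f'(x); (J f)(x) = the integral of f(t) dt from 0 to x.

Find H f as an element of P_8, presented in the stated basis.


J f = (1/8)x^8 + (3/28)x^7 + (3/5)x^5 - (3/2)x
∇ f = 7x^6 - (33/2)x^5 + (95/4)x^4 - 8x^3 - (33/4)x^2 + (19/2)x - 11/4
E_{2} f = x^7 + (59/4)x^6 + 93x^5 + 328x^4 + 704x^3 + 924x^2 + 688x + 445/2
θ f = 7x^7 + (9/2)x^6 + 12x^4
(∇ + E_{2} + θ) f = 8x^7 + (105/4)x^6 + (153/2)x^5 + (1455/4)x^4 + 696x^3 + (3663/4)x^2 + (1395/2)x + 879/4
(J + (∇ + E_{2} + θ)) f = (1/8)x^8 + (227/28)x^7 + (105/4)x^6 + (771/10)x^5 + (1455/4)x^4 + 696x^3 + (3663/4)x^2 + 696x + 879/4

the result is g(x) = (1/8)x^8 + (227/28)x^7 + (105/4)x^6 + (771/10)x^5 + (1455/4)x^4 + 696x^3 + (3663/4)x^2 + 696x + 879/4


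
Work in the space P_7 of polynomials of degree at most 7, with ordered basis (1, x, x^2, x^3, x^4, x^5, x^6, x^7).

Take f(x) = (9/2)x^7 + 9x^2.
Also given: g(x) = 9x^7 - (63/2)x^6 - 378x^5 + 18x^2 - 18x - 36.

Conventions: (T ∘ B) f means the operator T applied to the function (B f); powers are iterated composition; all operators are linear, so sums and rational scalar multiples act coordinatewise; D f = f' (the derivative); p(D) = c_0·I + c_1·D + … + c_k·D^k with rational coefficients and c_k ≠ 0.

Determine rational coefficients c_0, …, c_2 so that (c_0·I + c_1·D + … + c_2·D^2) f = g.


D^0 f = (9/2)x^7 + 9x^2
D^1 f = (63/2)x^6 + 18x
D^2 f = 189x^5 + 18
matching coefficients of g against c_0 f + c_1 Df + … from the top degree down determines the c_i
solution: c_0 = 2, c_1 = -1, c_2 = -2

c_0 = 2, c_1 = -1, c_2 = -2


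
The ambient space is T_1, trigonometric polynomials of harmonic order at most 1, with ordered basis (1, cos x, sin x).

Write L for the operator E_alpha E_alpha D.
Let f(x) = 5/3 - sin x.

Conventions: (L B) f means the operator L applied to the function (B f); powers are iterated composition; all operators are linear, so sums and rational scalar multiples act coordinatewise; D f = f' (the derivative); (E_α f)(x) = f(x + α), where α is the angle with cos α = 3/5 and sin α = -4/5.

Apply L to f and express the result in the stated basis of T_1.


D f = -cos x
E_alpha D f = -(3/5)cos x - (4/5)sin x
E_alpha E_alpha D f = (7/25)cos x - (24/25)sin x

the image equals g(x) = (7/25)cos x - (24/25)sin x


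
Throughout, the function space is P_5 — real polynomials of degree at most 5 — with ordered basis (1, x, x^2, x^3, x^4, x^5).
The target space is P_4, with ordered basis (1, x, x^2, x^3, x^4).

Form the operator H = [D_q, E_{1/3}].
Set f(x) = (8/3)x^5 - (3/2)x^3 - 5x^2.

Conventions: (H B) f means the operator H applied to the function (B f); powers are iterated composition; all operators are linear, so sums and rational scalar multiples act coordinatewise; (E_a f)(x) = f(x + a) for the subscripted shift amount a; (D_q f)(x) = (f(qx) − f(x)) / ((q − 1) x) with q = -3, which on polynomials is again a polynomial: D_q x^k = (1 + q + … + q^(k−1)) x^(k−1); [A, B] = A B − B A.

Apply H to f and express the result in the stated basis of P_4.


the result is g(x) = -(2752/9)x^3 - (2368/27)x^2 - (434/27)x - 1906/243

E_{1/3} f = (8/3)x^5 + (40/9)x^4 + (79/54)x^3 - (893/162)x^2 - (1783/486)x - 875/1458
D_q E_{1/3} f = (488/3)x^4 - (800/9)x^3 + (553/54)x^2 + (893/81)x - 1783/486
D_q f = (488/3)x^4 - (21/2)x^2 + 10x
E_{1/3} D_q f = (488/3)x^4 + (1952/9)x^3 + (1763/18)x^2 + (2195/81)x + 2029/486
[D_q, E_{1/3}] f = -(2752/9)x^3 - (2368/27)x^2 - (434/27)x - 1906/243


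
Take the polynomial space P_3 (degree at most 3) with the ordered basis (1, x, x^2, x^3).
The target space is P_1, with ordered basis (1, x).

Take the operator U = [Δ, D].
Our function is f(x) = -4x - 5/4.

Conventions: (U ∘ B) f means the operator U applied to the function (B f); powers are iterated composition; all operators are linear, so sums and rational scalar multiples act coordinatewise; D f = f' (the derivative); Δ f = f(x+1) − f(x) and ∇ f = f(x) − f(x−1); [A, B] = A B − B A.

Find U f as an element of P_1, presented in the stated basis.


the result is g(x) = 0

D f = -4
Δ D f = 0
Δ f = -4
D Δ f = 0
[Δ, D] f = 0


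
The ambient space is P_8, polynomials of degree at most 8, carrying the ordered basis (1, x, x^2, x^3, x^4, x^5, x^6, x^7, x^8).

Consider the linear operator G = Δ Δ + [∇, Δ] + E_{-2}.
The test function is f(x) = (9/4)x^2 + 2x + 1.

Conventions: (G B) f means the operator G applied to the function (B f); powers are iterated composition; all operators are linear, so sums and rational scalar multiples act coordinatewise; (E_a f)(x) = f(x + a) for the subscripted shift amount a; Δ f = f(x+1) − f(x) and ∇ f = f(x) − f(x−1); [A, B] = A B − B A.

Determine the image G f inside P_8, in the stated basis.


Δ f = (9/2)x + 17/4
Δ Δ f = 9/2
Δ f = (9/2)x + 17/4
∇ Δ f = 9/2
∇ f = (9/2)x - 1/4
Δ ∇ f = 9/2
[∇, Δ] f = 0
E_{-2} f = (9/4)x^2 - 7x + 6
(Δ Δ + [∇, Δ] + E_{-2}) f = (9/4)x^2 - 7x + 21/2

the image equals g(x) = (9/4)x^2 - 7x + 21/2


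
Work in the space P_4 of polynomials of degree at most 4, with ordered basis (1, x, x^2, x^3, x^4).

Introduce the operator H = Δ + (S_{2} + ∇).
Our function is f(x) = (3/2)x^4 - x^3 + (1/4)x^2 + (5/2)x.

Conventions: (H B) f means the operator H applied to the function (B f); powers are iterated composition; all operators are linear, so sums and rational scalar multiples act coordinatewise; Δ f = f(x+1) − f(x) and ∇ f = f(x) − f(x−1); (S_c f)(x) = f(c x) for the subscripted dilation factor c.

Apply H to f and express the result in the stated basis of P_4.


the result is g(x) = 24x^4 + 4x^3 - 5x^2 + 18x + 3

Δ f = 6x^3 + 6x^2 + (7/2)x + 13/4
S_{2} f = 24x^4 - 8x^3 + x^2 + 5x
∇ f = 6x^3 - 12x^2 + (19/2)x - 1/4
(S_{2} + ∇) f = 24x^4 - 2x^3 - 11x^2 + (29/2)x - 1/4
(Δ + (S_{2} + ∇)) f = 24x^4 + 4x^3 - 5x^2 + 18x + 3


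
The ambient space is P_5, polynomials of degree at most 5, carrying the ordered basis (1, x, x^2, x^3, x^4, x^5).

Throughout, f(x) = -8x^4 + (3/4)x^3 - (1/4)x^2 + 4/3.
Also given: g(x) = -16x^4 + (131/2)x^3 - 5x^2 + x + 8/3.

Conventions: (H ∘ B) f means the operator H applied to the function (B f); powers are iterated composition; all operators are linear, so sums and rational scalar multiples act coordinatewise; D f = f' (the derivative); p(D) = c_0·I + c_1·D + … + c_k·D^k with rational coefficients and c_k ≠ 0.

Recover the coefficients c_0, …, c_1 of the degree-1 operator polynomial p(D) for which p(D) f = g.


c_0 = 2, c_1 = -2

D^0 f = -8x^4 + (3/4)x^3 - (1/4)x^2 + 4/3
D^1 f = -32x^3 + (9/4)x^2 - (1/2)x
matching coefficients of g against c_0 f + c_1 Df + … from the top degree down determines the c_i
solution: c_0 = 2, c_1 = -2


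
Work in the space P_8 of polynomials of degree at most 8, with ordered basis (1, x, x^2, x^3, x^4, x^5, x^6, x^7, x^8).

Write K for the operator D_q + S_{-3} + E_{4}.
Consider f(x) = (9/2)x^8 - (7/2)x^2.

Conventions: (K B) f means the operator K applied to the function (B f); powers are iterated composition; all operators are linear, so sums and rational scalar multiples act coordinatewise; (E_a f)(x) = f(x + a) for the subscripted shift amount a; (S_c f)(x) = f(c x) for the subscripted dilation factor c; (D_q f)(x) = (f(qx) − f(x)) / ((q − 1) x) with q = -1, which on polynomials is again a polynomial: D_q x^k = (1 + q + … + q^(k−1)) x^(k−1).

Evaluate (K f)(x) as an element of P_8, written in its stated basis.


D_q f = 0
S_{-3} f = (59049/2)x^8 - (63/2)x^2
E_{4} f = (9/2)x^8 + 144x^7 + 2016x^6 + 16128x^5 + 80640x^4 + 258048x^3 + (1032185/2)x^2 + 589796x + 294856
(D_q + S_{-3} + E_{4}) f = 29529x^8 + 144x^7 + 2016x^6 + 16128x^5 + 80640x^4 + 258048x^3 + 516061x^2 + 589796x + 294856

the image equals g(x) = 29529x^8 + 144x^7 + 2016x^6 + 16128x^5 + 80640x^4 + 258048x^3 + 516061x^2 + 589796x + 294856


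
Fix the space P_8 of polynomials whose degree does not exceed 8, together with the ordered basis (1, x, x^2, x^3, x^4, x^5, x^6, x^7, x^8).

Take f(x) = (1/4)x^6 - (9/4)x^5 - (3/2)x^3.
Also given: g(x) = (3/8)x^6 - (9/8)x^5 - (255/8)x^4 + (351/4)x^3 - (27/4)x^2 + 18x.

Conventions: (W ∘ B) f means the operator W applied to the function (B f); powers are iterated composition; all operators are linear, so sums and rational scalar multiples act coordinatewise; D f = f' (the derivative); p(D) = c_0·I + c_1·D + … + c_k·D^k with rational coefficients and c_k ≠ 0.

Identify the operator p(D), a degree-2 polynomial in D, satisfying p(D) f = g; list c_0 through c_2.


c_0 = 3/2, c_1 = 3/2, c_2 = -2

D^0 f = (1/4)x^6 - (9/4)x^5 - (3/2)x^3
D^1 f = (3/2)x^5 - (45/4)x^4 - (9/2)x^2
D^2 f = (15/2)x^4 - 45x^3 - 9x
matching coefficients of g against c_0 f + c_1 Df + … from the top degree down determines the c_i
solution: c_0 = 3/2, c_1 = 3/2, c_2 = -2


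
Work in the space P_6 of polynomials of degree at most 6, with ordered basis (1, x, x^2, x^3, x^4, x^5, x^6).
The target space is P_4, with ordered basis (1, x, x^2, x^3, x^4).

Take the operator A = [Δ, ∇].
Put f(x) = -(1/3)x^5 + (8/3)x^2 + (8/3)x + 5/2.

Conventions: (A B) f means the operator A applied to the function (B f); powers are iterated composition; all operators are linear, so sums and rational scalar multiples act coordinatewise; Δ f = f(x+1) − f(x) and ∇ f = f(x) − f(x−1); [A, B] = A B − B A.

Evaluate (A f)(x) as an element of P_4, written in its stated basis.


the result is g(x) = 0

∇ f = -(5/3)x^4 + (10/3)x^3 - (10/3)x^2 + 7x - 1/3
Δ ∇ f = -(20/3)x^3 - (10/3)x + 16/3
Δ f = -(5/3)x^4 - (10/3)x^3 - (10/3)x^2 + (11/3)x + 5
∇ Δ f = -(20/3)x^3 - (10/3)x + 16/3
[Δ, ∇] f = 0


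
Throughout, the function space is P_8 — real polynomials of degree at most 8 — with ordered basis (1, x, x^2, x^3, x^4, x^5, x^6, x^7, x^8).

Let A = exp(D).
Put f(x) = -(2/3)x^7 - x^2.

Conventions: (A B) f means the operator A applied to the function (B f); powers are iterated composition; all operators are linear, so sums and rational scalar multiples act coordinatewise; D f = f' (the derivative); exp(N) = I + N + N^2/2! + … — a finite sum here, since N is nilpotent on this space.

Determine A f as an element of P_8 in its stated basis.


g(x) = -(2/3)x^7 - (14/3)x^6 - 14x^5 - (70/3)x^4 - (70/3)x^3 - 15x^2 - (20/3)x - 5/3

order-1 term: -(14/3)x^6 - 2x
order-2 term: -14x^5 - 1
order-3 term: -(70/3)x^4
order-4 term: -(70/3)x^3
order-5 term: -14x^2
order-6 term: -(14/3)x
order-7 term: -2/3
the series for exp(D) f terminates at order 7
exp(D) f = -(2/3)x^7 - (14/3)x^6 - 14x^5 - (70/3)x^4 - (70/3)x^3 - 15x^2 - (20/3)x - 5/3


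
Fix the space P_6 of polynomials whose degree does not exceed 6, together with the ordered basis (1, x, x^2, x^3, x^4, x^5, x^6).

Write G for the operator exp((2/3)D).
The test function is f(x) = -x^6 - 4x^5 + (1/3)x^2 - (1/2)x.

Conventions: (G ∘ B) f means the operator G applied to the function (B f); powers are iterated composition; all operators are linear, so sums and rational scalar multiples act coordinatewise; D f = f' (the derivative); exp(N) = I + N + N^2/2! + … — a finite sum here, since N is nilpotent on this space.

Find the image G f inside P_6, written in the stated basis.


order-1 term: -4x^5 - (40/3)x^4 + (4/9)x - 1/3
order-2 term: -(20/3)x^4 - (160/9)x^3 + 4/27
order-3 term: -(160/27)x^3 - (320/27)x^2
order-4 term: -(80/27)x^2 - (320/81)x
order-5 term: -(64/81)x - 128/243
order-6 term: -64/729
the series for exp((2/3)D) f terminates at order 6
exp((2/3)D) f = -x^6 - 8x^5 - 20x^4 - (640/27)x^3 - (391/27)x^2 - (259/54)x - 583/729

the result is g(x) = -x^6 - 8x^5 - 20x^4 - (640/27)x^3 - (391/27)x^2 - (259/54)x - 583/729


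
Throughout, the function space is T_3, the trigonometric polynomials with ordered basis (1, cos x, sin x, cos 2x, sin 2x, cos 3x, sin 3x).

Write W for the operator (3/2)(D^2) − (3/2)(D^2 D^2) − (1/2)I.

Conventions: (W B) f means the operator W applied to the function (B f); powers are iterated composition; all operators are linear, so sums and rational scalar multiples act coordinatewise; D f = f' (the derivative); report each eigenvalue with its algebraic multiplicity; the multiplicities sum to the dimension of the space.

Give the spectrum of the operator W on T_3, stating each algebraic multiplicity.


λ = -271/2 (multiplicity 2), λ = -61/2 (multiplicity 2), λ = -7/2 (multiplicity 2), λ = -1/2 (multiplicity 1)

image of 1: -1/2
image of cos x: -(7/2)cos x
image of sin x: -(7/2)sin x
image of cos 2x: -(61/2)cos 2x
image of sin 2x: -(61/2)sin 2x
image of cos 3x: -(271/2)cos 3x
image of sin 3x: -(271/2)sin 3x
the matrix is diagonal; its diagonal is (-1/2, -7/2, -7/2, -61/2, -61/2, -271/2, -271/2)
for a triangular matrix the eigenvalues are the diagonal entries, with algebraic multiplicity their repetition count


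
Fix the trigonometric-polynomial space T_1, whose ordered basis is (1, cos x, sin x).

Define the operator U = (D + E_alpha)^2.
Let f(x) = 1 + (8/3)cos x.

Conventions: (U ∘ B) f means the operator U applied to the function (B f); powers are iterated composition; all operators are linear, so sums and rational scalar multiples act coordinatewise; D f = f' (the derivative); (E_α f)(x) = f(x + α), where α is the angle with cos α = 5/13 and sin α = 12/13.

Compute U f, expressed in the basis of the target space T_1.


the result is g(x) = 1 - (1600/169)cos x - (2000/507)sin x

D f = -(8/3)sin x
E_alpha f = 1 + (40/39)cos x - (32/13)sin x
(D + E_alpha) f = 1 + (40/39)cos x - (200/39)sin x
D (D + E_alpha) f = -(200/39)cos x - (40/39)sin x
E_alpha (D + E_alpha) f = 1 - (2200/507)cos x - (1480/507)sin x
(D + E_alpha) (D + E_alpha) f = 1 - (1600/169)cos x - (2000/507)sin x


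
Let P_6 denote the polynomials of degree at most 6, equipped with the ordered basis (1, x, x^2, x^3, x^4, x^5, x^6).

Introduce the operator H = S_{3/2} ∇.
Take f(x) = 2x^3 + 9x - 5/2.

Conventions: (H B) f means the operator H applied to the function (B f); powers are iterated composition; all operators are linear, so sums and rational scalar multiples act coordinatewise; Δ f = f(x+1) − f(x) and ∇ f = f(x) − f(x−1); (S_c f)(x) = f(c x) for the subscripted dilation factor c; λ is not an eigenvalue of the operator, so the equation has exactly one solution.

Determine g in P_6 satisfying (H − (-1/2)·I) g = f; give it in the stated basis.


write g with unknown coordinates in the stated basis and equate coefficients in (H − (-1/2)·I) g = f
solving from the highest basis element down gives g = 4x^3 - 54x^2 + 378x - 877
check: H g = 27x^2 - 180x + 436
so H g − (-1/2)·g = 2x^3 + 9x - 5/2 = f ✓

g(x) = 4x^3 - 54x^2 + 378x - 877


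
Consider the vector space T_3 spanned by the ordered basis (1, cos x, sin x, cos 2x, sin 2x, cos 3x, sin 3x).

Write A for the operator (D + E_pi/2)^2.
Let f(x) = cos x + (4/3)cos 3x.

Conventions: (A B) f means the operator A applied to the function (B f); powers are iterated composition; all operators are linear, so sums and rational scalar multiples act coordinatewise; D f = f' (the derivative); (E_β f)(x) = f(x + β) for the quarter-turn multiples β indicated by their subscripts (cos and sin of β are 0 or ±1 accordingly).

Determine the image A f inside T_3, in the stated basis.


D f = -sin x - 4sin 3x
E_pi/2 f = -sin x + (4/3)sin 3x
(D + E_pi/2) f = -2sin x - (8/3)sin 3x
D (D + E_pi/2) f = -2cos x - 8cos 3x
E_pi/2 (D + E_pi/2) f = -2cos x + (8/3)cos 3x
(D + E_pi/2) (D + E_pi/2) f = -4cos x - (16/3)cos 3x

the image equals g(x) = -4cos x - (16/3)cos 3x


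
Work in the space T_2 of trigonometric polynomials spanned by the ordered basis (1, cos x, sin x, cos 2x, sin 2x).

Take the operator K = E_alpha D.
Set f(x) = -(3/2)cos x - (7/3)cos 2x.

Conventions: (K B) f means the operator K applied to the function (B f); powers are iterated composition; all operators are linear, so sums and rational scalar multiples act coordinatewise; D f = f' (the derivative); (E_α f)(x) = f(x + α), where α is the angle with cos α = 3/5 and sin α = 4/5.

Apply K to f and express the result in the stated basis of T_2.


D f = (3/2)sin x + (14/3)sin 2x
E_alpha D f = (6/5)cos x + (9/10)sin x + (112/25)cos 2x - (98/75)sin 2x

the result is g(x) = (6/5)cos x + (9/10)sin x + (112/25)cos 2x - (98/75)sin 2x
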